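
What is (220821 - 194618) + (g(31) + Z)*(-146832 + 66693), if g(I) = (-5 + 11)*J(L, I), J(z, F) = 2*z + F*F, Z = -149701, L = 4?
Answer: 11530986496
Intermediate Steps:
J(z, F) = F**2 + 2*z (J(z, F) = 2*z + F**2 = F**2 + 2*z)
g(I) = 48 + 6*I**2 (g(I) = (-5 + 11)*(I**2 + 2*4) = 6*(I**2 + 8) = 6*(8 + I**2) = 48 + 6*I**2)
(220821 - 194618) + (g(31) + Z)*(-146832 + 66693) = (220821 - 194618) + ((48 + 6*31**2) - 149701)*(-146832 + 66693) = 26203 + ((48 + 6*961) - 149701)*(-80139) = 26203 + ((48 + 5766) - 149701)*(-80139) = 26203 + (5814 - 149701)*(-80139) = 26203 - 143887*(-80139) = 26203 + 11530960293 = 11530986496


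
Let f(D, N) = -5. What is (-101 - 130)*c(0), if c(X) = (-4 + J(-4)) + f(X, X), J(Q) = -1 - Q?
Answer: 1386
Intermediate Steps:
c(X) = -6 (c(X) = (-4 + (-1 - 1*(-4))) - 5 = (-4 + (-1 + 4)) - 5 = (-4 + 3) - 5 = -1 - 5 = -6)
(-101 - 130)*c(0) = (-101 - 130)*(-6) = -231*(-6) = 1386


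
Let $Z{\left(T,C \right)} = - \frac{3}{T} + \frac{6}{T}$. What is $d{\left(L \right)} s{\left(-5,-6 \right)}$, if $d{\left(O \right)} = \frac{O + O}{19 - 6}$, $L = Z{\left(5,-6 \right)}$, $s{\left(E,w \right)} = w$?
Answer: $- \frac{36}{65} \approx -0.55385$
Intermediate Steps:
$Z{\left(T,C \right)} = \frac{3}{T}$
$L = \frac{3}{5} \approx 0.6$
$d{\left(O \right)} = \frac{2 O}{13}$
$d{\left(L \right)} s{\left(-5,-6 \right)} = \frac{2}{13} \cdot \frac{3}{5} \left(-6\right) = \frac{6}{65} \left(-6\right) = - \frac{36}{65}$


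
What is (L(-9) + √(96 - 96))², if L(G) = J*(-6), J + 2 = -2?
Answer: 576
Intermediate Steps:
J = -4 (J = -2 - 2 = -4)
L(G) = 24 (L(G) = -4*(-6) = 24)
(L(-9) + √(96 - 96))² = (24 + √(96 - 96))² = (24 + √0)² = (24 + 0)² = 24² = 576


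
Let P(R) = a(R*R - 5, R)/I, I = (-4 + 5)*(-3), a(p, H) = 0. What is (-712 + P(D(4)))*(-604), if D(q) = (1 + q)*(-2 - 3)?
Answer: 430048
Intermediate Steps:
I = -3 (I = 1*(-3) = -3)
D(q) = -5 - 5*q (D(q) = (1 + q)*(-5) = -5 - 5*q)
P(R) = 0 (P(R) = 0/(-3) = 0*(-⅓) = 0)
(-712 + P(D(4)))*(-604) = (-712 + 0)*(-604) = -712*(-604) = 430048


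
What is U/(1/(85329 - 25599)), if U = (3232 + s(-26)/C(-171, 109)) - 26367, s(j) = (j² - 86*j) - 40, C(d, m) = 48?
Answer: -1378279705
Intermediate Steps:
s(j) = -40 + j² - 86*j
U = -138451/6 (U = (3232 + (-40 + (-26)² - 86*(-26))/48) - 26367 = (3232 + (-40 + 676 + 2236)*(1/48)) - 26367 = (3232 + 2872*(1/48)) - 26367 = (3232 + 359/6) - 26367 = 19751/6 - 26367 = -138451/6 ≈ -23075.)
U/(1/(85329 - 25599)) = -138451/(6*(1/(85329 - 25599))) = -138451/(6*(1/59730)) = -138451/(6*1/59730) = -138451/6*59730 = -1378279705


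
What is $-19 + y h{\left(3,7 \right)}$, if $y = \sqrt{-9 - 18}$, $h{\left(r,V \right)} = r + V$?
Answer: $-19 + 30 i \sqrt{3} \approx -19.0 + 51.962 i$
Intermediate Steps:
$h{\left(r,V \right)} = V + r$
$y = 3 i \sqrt{3}$ ($y = \sqrt{-27} = 3 i \sqrt{3} \approx 5.1962 i$)
$-19 + y h{\left(3,7 \right)} = -19 + 3 i \sqrt{3} \left(7 + 3\right) = -19 + 3 i \sqrt{3} \cdot 10 = -19 + 30 i \sqrt{3}$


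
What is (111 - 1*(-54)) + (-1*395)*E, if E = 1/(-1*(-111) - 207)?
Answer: 16235/96 ≈ 169.11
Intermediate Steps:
E = -1/96 (E = 1/(111 - 207) = 1/(-96) = -1/96 ≈ -0.010417)
(111 - 1*(-54)) + (-1*395)*E = (111 - 1*(-54)) - 1*395*(-1/96) = (111 + 54) - 395*(-1/96) = 165 + 395/96 = 16235/96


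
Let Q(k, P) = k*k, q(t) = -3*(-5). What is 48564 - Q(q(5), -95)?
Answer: 48339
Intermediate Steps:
q(t) = 15
Q(k, P) = k²
48564 - Q(q(5), -95) = 48564 - 1*15² = 48564 - 1*225 = 48564 - 225 = 48339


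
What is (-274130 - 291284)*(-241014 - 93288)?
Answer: 189019031028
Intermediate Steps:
(-274130 - 291284)*(-241014 - 93288) = -565414*(-334302) = 189019031028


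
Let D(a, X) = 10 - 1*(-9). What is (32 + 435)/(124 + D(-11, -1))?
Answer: 467/143 ≈ 3.2657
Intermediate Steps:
D(a, X) = 19 (D(a, X) = 10 + 9 = 19)
(32 + 435)/(124 + D(-11, -1)) = (32 + 435)/(124 + 19) = 467/143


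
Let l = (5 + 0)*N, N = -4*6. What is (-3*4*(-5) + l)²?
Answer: 3600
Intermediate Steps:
N = -24
l = -120 (l = (5 + 0)*(-24) = 5*(-24) = -120)
(-3*4*(-5) + l)² = (-3*4*(-5) - 120)² = (-12*(-5) - 120)² = (60 - 120)² = (-60)² = 3600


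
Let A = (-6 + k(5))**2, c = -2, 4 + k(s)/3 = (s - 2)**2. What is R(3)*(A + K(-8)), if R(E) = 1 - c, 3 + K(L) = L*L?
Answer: 426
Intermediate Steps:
k(s) = -12 + 3*(-2 + s)**2 (k(s) = -12 + 3*(s - 2)**2 = -12 + 3*(-2 + s)**2)
K(L) = -3 + L**2 (K(L) = -3 + L*L = -3 + L**2)
R(E) = 3 (R(E) = 1 - 1*(-2) = 1 + 2 = 3)
A = 81 (A = (-6 + 3*5*(-4 + 5))**2 = (-6 + 3*5*1)**2 = (-6 + 15)**2 = 9**2 = 81)
R(3)*(A + K(-8)) = 3*(81 + (-3 + (-8)**2)) = 3*(81 + (-3 + 64)) = 3*(81 + 61) = 3*142 = 426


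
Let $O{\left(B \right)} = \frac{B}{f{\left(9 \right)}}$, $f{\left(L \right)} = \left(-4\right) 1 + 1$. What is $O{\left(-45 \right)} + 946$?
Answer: $961$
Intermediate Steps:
$f{\left(L \right)} = -3$ ($f{\left(L \right)} = -4 + 1 = -3$)
$O{\left(B \right)} = - \frac{B}{3}$ ($O{\left(B \right)} = \frac{B}{-3} = B \left(- \frac{1}{3}\right) = - \frac{B}{3}$)
$O{\left(-45 \right)} + 946 = \left(- \frac{1}{3}\right) \left(-45\right) + 946 = 15 + 946 = 961$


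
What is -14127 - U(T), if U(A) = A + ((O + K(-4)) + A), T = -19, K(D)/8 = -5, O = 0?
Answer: -14049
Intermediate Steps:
K(D) = -40 (K(D) = 8*(-5) = -40)
U(A) = -40 + 2*A (U(A) = A + ((0 - 40) + A) = A + (-40 + A) = -40 + 2*A)
-14127 - U(T) = -14127 - (-40 + 2*(-19)) = -14127 - (-40 - 38) = -14127 - 1*(-78) = -14127 + 78 = -14049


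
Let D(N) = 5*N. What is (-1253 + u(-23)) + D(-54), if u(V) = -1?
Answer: -1524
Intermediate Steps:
(-1253 + u(-23)) + D(-54) = (-1253 - 1) + 5*(-54) = -1254 - 270 = -1524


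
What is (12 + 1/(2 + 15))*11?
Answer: 2255/17 ≈ 132.65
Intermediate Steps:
(12 + 1/(2 + 15))*11 = (12 + 1/17)*11 = (205/17)*11 = 2255/17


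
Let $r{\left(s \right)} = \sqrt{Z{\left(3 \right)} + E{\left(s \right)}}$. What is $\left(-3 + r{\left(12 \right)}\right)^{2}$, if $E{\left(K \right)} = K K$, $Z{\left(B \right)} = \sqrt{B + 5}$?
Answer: $\left(3 - \sqrt{2} \sqrt{72 + \sqrt{2}}\right)^{2} \approx 83.125$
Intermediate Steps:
$Z{\left(B \right)} = \sqrt{5 + B}$
$E{\left(K \right)} = K^{2}$
$r{\left(s \right)} = \sqrt{s^{2} + 2 \sqrt{2}}$ ($r{\left(s \right)} = \sqrt{\sqrt{5 + 3} + s^{2}} = \sqrt{\sqrt{8} + s^{2}} = \sqrt{2 \sqrt{2} + s^{2}} = \sqrt{s^{2} + 2 \sqrt{2}}$)
$\left(-3 + r{\left(12 \right)}\right)^{2} = \left(-3 + \sqrt{12^{2} + 2 \sqrt{2}}\right)^{2} = \left(-3 + \sqrt{144 + 2 \sqrt{2}}\right)^{2}$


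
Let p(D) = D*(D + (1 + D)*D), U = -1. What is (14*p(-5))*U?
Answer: 1050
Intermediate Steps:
p(D) = D*(D + D*(1 + D))
(14*p(-5))*U = (14*((-5)²*(2 - 5)))*(-1) = (14*(25*(-3)))*(-1) = (14*(-75))*(-1) = -1050*(-1) = 1050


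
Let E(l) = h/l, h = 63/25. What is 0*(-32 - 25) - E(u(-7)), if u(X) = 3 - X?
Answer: -63/250 ≈ -0.25200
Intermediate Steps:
h = 63/25 (h = 63*(1/25) = 63/25 ≈ 2.5200)
E(l) = 63/(25*l)
0*(-32 - 25) - E(u(-7)) = 0*(-32 - 25) - 63/(25*(3 - 1*(-7))) = 0*(-57) - 63/(25*(3 + 7)) = 0 - 63/(25*10) = 0 - 1*63/250 = 0 - 63/250 = -63/250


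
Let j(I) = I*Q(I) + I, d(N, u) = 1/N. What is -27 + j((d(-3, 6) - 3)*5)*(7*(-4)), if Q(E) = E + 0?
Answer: -66043/9 ≈ -7338.1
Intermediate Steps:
Q(E) = E
j(I) = I + I² (j(I) = I*I + I = I² + I = I + I²)
-27 + j((d(-3, 6) - 3)*5)*(7*(-4)) = -27 + (((1/(-3) - 3)*5)*(1 + (1/(-3) - 3)*5))*(7*(-4)) = -27 + (((-⅓ - 3)*5)*(1 + (-⅓ - 3)*5))*(-28) = -27 + ((-10/3*5)*(1 - 10/3*5))*(-28) = -27 - 50*(1 - 50/3)/3*(-28) = -27 - 50/3*(-47/3)*(-28) = -27 + (2350/9)*(-28) = -27 - 65800/9 = -66043/9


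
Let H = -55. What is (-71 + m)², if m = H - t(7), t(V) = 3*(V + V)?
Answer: 28224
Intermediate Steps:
t(V) = 6*V (t(V) = 3*(2*V) = 6*V)
m = -97 (m = -55 - 6*7 = -55 - 1*42 = -55 - 42 = -97)
(-71 + m)² = (-71 - 97)² = (-168)² = 28224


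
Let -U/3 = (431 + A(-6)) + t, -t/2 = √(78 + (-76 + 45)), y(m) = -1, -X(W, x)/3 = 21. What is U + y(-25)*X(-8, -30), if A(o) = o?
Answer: -1212 + 6*√47 ≈ -1170.9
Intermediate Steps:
X(W, x) = -63 (X(W, x) = -3*21 = -63)
t = -2*√47 (t = -2*√(78 + (-76 + 45)) = -2*√(78 - 31) = -2*√47 ≈ -13.711)
U = -1275 + 6*√47 (U = -3*((431 - 6) - 2*√47) = -3*(425 - 2*√47) = -1275 + 6*√47 ≈ -1233.9)
U + y(-25)*X(-8, -30) = (-1275 + 6*√47) - 1*(-63) = (-1275 + 6*√47) + 63 = -1212 + 6*√47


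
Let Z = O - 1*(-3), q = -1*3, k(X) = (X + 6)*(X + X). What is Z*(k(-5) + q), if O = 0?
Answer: -39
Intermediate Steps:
k(X) = 2*X*(6 + X) (k(X) = (6 + X)*(2*X) = 2*X*(6 + X))
q = -3
Z = 3 (Z = 0 - 1*(-3) = 0 + 3 = 3)
Z*(k(-5) + q) = 3*(2*(-5)*(6 - 5) - 3) = 3*(2*(-5)*1 - 3) = 3*(-10 - 3) = 3*(-13) = -39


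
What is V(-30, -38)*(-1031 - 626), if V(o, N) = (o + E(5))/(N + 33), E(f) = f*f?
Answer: -1657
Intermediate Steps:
E(f) = f**2
V(o, N) = (25 + o)/(33 + N) (V(o, N) = (o + 5**2)/(N + 33) = (o + 25)/(33 + N) = (25 + o)/(33 + N))
V(-30, -38)*(-1031 - 626) = ((25 - 30)/(33 - 38))*(-1031 - 626) = (-5/(-5))*(-1657) = -1/5*(-5)*(-1657) = 1*(-1657) = -1657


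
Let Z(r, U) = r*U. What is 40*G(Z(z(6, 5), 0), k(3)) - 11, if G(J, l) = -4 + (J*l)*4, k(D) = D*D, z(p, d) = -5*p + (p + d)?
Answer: -171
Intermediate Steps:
z(p, d) = d - 4*p (z(p, d) = -5*p + (d + p) = d - 4*p)
k(D) = D²
Z(r, U) = U*r
G(J, l) = -4 + 4*J*l
40*G(Z(z(6, 5), 0), k(3)) - 11 = 40*(-4 + 4*(0*(5 - 4*6))*3²) - 11 = 40*(-4 + 4*(0*(5 - 24))*9) - 11 = 40*(-4 + 4*(0*(-19))*9) - 11 = 40*(-4 + 4*0*9) - 11 = 40*(-4 + 0) - 11 = 40*(-4) - 11 = -160 - 11 = -171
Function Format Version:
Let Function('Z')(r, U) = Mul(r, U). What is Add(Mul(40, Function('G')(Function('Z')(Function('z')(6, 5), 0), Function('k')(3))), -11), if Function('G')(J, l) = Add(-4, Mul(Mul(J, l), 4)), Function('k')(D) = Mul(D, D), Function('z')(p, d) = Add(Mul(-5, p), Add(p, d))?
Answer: -171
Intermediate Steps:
Function('z')(p, d) = Add(d, Mul(-4, p)) (Function('z')(p, d) = Add(Mul(-5, p), Add(d, p)) = Add(d, Mul(-4, p)))
Function('k')(D) = Pow(D, 2)
Function('Z')(r, U) = Mul(U, r)
Function('G')(J, l) = Add(-4, Mul(4, J, l))
Add(Mul(40, Function('G')(Function('Z')(Function('z')(6, 5), 0), Function('k')(3))), -11) = Add(Mul(40, Add(-4, Mul(4, Mul(0, Add(5, Mul(-4, 6))), Pow(3, 2)))), -11) = Add(Mul(40, Add(-4, Mul(4, Mul(0, Add(5, -24)), 9))), -11) = Add(Mul(40, Add(-4, Mul(4, Mul(0, -19), 9))), -11) = Add(Mul(40, Add(-4, Mul(4, 0, 9))), -11) = Add(Mul(40, Add(-4, 0)), -11) = Add(Mul(40, -4), -11) = Add(-160, -11) = -171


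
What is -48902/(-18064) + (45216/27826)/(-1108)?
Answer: 94180684487/34808433832 ≈ 2.7057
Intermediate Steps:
-48902/(-18064) + (45216/27826)/(-1108) = -48902*(-1/18064) + (45216*(1/27826))*(-1/1108) = 24451/9032 + (22608/13913)*(-1/1108) = 24451/9032 - 5652/3853901 = 94180684487/34808433832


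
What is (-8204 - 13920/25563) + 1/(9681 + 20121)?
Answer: -2083485348527/253942842 ≈ -8204.5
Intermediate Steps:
(-8204 - 13920/25563) + 1/(9681 + 20121) = (-8204 - 13920*1/25563) + 1/29802 = (-8204 - 4640/8521) + 1/29802 = -69910924/8521 + 1/29802 = -2083485348527/253942842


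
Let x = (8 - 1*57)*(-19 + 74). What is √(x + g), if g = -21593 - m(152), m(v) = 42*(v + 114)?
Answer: 6*I*√985 ≈ 188.31*I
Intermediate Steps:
m(v) = 4788 + 42*v (m(v) = 42*(114 + v) = 4788 + 42*v)
g = -32765 (g = -21593 - (4788 + 42*152) = -21593 - (4788 + 6384) = -21593 - 1*11172 = -21593 - 11172 = -32765)
x = -2695 (x = (8 - 57)*55 = -49*55 = -2695)
√(x + g) = √(-2695 - 32765) = √(-35460) = 6*I*√985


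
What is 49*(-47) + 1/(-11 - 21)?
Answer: -73697/32 ≈ -2303.0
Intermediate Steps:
49*(-47) + 1/(-11 - 21) = -2303 + 1/(-32) = -2303 - 1/32 = -73697/32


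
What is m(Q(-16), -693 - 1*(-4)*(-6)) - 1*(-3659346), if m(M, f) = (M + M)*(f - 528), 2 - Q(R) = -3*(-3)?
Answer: 3676776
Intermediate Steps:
Q(R) = -7 (Q(R) = 2 - (-3)*(-3) = 2 - 1*9 = 2 - 9 = -7)
m(M, f) = 2*M*(-528 + f) (m(M, f) = (2*M)*(-528 + f) = 2*M*(-528 + f))
m(Q(-16), -693 - 1*(-4)*(-6)) - 1*(-3659346) = 2*(-7)*(-528 + (-693 - 1*(-4)*(-6))) - 1*(-3659346) = 2*(-7)*(-528 + (-693 + 4*(-6))) + 3659346 = 2*(-7)*(-528 + (-693 - 24)) + 3659346 = 2*(-7)*(-528 - 717) + 3659346 = 2*(-7)*(-1245) + 3659346 = 17430 + 3659346 = 3676776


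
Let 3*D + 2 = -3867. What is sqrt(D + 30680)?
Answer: sqrt(264513)/3 ≈ 171.44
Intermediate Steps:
D = -3869/3 (D = -2/3 + (1/3)*(-3867) = -2/3 - 1289 = -3869/3 ≈ -1289.7)
sqrt(D + 30680) = sqrt(-3869/3 + 30680) = sqrt(88171/3) = sqrt(264513)/3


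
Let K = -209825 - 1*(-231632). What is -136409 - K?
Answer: -158216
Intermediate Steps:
K = 21807 (K = -209825 + 231632 = 21807)
-136409 - K = -136409 - 1*21807 = -136409 - 21807 = -158216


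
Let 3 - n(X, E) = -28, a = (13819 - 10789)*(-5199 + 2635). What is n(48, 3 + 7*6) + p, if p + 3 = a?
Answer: -7768892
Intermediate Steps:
a = -7768920 (a = 3030*(-2564) = -7768920)
p = -7768923 (p = -3 - 7768920 = -7768923)
n(X, E) = 31 (n(X, E) = 3 - 1*(-28) = 3 + 28 = 31)
n(48, 3 + 7*6) + p = 31 - 7768923 = -7768892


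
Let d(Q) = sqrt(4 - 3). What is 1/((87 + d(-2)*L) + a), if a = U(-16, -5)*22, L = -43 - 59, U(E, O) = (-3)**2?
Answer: 1/183 ≈ 0.0054645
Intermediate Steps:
U(E, O) = 9
L = -102
d(Q) = 1 (d(Q) = sqrt(1) = 1)
a = 198 (a = 9*22 = 198)
1/((87 + d(-2)*L) + a) = 1/((87 + 1*(-102)) + 198) = 1/((87 - 102) + 198) = 1/(-15 + 198) = 1/183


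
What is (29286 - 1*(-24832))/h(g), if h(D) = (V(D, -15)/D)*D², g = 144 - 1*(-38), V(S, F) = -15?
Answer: -27059/1365 ≈ -19.823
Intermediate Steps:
g = 182 (g = 144 + 38 = 182)
h(D) = -15*D (h(D) = (-15/D)*D² = -15*D)
(29286 - 1*(-24832))/h(g) = (29286 - 1*(-24832))/((-15*182)) = (29286 + 24832)/(-2730) = 54118*(-1/2730) = -27059/1365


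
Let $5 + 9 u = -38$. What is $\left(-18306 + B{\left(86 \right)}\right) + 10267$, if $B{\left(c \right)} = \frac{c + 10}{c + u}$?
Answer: $- \frac{5875645}{731} \approx -8037.8$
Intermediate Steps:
$u = - \frac{43}{9}$ ($u = - \frac{5}{9} + \frac{1}{9} \left(-38\right) = - \frac{5}{9} - \frac{38}{9} = - \frac{43}{9} \approx -4.7778$)
$B{\left(c \right)} = \frac{10 + c}{- \frac{43}{9} + c}$ ($B{\left(c \right)} = \frac{c + 10}{c - \frac{43}{9}} = \frac{10 + c}{- \frac{43}{9} + c}$)
$\left(-18306 + B{\left(86 \right)}\right) + 10267 = \left(-18306 + \frac{9 \left(10 + 86\right)}{-43 + 9 \cdot 86}\right) + 10267 = \left(-18306 + 9 \frac{1}{-43 + 774} \cdot 96\right) + 10267 = \left(-18306 + 9 \cdot \frac{1}{731} \cdot 96\right) + 10267 = \left(-18306 + \frac{864}{731}\right) + 10267 = - \frac{13380822}{731} + 10267 = - \frac{5875645}{731}$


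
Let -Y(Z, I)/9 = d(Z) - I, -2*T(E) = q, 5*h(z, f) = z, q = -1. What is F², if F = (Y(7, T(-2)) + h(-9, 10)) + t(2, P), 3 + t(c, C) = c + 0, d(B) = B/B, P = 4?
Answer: 5329/100 ≈ 53.290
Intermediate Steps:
d(B) = 1
h(z, f) = z/5
T(E) = ½ (T(E) = -½*(-1) = ½)
t(c, C) = -3 + c (t(c, C) = -3 + (c + 0) = -3 + c)
Y(Z, I) = -9 + 9*I (Y(Z, I) = -9*(1 - I) = -9 + 9*I)
F = -73/10 (F = ((-9 + 9*(½)) + (⅕)*(-9)) + (-3 + 2) = ((-9 + 9/2) - 9/5) - 1 = (-9/2 - 9/5) - 1 = -63/10 - 1 = -73/10 ≈ -7.3000)
F² = (-73/10)² = 5329/100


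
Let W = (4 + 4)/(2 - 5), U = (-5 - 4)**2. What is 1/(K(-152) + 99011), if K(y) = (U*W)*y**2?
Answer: -1/4891453 ≈ -2.0444e-7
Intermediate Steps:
U = 81 (U = (-9)**2 = 81)
W = -8/3 (W = 8/(-3) = 8*(-1/3) = -8/3 ≈ -2.6667)
K(y) = -216*y**2 (K(y) = (81*(-8/3))*y**2 = -216*y**2)
1/(K(-152) + 99011) = 1/(-216*(-152)**2 + 99011) = 1/(-216*23104 + 99011) = 1/(-4990464 + 99011) = 1/(-4891453) = -1/4891453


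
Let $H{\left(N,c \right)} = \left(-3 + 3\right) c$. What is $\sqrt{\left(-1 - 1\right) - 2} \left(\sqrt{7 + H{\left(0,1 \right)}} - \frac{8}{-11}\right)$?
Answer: $i \left(\frac{16}{11} + 2 \sqrt{7}\right) \approx 6.746 i$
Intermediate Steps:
$H{\left(N,c \right)} = 0$ ($H{\left(N,c \right)} = 0 c = 0$)
$\sqrt{\left(-1 - 1\right) - 2} \left(\sqrt{7 + H{\left(0,1 \right)}} - \frac{8}{-11}\right) = \sqrt{\left(-1 - 1\right) - 2} \left(\sqrt{7 + 0} - \frac{8}{-11}\right) = \sqrt{-2 - 2} \left(\sqrt{7} - - \frac{8}{11}\right) = \sqrt{-4} \left(\sqrt{7} + \frac{8}{11}\right) = 2 i \left(\frac{8}{11} + \sqrt{7}\right)$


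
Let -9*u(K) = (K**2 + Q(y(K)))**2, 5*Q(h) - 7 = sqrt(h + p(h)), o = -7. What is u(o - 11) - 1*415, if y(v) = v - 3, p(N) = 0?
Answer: -2740483/225 - 3254*I*sqrt(21)/225 ≈ -12180.0 - 66.274*I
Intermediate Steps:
y(v) = -3 + v
Q(h) = 7/5 + sqrt(h)/5 (Q(h) = 7/5 + sqrt(h + 0)/5 = 7/5 + sqrt(h)/5)
u(K) = -(7/5 + K**2 + sqrt(-3 + K)/5)**2/9 (u(K) = -(K**2 + (7/5 + sqrt(-3 + K)/5))**2/9 = -(7/5 + K**2 + sqrt(-3 + K)/5)**2/9)
u(o - 11) - 1*415 = -(7 + sqrt(-3 + (-7 - 11)) + 5*(-7 - 11)**2)**2/225 - 1*415 = -(7 + sqrt(-3 - 18) + 5*(-18)**2)**2/225 - 415 = -(7 + sqrt(-21) + 5*324)**2/225 - 415 = -(7 + I*sqrt(21) + 1620)**2/225 - 415 = -(1627 + I*sqrt(21))**2/225 - 415 = -415 - (1627 + I*sqrt(21))**2/225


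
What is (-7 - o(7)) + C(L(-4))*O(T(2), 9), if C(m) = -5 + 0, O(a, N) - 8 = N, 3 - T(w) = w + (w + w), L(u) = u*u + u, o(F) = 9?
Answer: -101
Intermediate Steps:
L(u) = u + u**2 (L(u) = u**2 + u = u + u**2)
T(w) = 3 - 3*w (T(w) = 3 - (w + (w + w)) = 3 - (w + 2*w) = 3 - 3*w)
O(a, N) = 8 + N
C(m) = -5
(-7 - o(7)) + C(L(-4))*O(T(2), 9) = (-7 - 1*9) - 5*(8 + 9) = (-7 - 9) - 5*17 = -16 - 85 = -101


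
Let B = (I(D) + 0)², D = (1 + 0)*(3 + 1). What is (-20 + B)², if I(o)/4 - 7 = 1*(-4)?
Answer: 15376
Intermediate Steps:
D = 4 (D = 1*4 = 4)
I(o) = 12 (I(o) = 28 + 4*(1*(-4)) = 28 + 4*(-4) = 28 - 16 = 12)
B = 144 (B = (12 + 0)² = 12² = 144)
(-20 + B)² = (-20 + 144)² = 124² = 15376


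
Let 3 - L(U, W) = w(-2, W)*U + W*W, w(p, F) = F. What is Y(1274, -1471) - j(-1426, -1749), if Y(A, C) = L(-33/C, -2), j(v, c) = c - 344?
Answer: 3077398/1471 ≈ 2092.0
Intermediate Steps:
L(U, W) = 3 - W**2 - U*W (L(U, W) = 3 - (W*U + W*W) = 3 - (U*W + W**2) = 3 - (W**2 + U*W) = 3 + (-W**2 - U*W) = 3 - W**2 - U*W)
j(v, c) = -344 + c
Y(A, C) = -1 - 66/C (Y(A, C) = 3 - 1*(-2)**2 - 1*(-33/C)*(-2) = 3 - 1*4 - 66/C = 3 - 4 - 66/C = -1 - 66/C)
Y(1274, -1471) - j(-1426, -1749) = (-66 - 1*(-1471))/(-1471) - (-344 - 1749) = -(-66 + 1471)/1471 - 1*(-2093) = -1/1471*1405 + 2093 = -1405/1471 + 2093 = 3077398/1471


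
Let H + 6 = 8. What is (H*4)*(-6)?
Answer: -48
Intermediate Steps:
H = 2 (H = -6 + 8 = 2)
(H*4)*(-6) = (2*4)*(-6) = 8*(-6) = -48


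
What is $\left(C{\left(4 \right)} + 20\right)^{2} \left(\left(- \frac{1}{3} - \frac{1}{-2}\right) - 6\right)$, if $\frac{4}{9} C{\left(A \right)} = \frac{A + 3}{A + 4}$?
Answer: $- \frac{17297315}{6144} \approx -2815.3$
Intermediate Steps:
$C{\left(A \right)} = \frac{9 \left(3 + A\right)}{4 \left(4 + A\right)}$ ($C{\left(A \right)} = \frac{9 \frac{A + 3}{A + 4}}{4} = \frac{9 \frac{3 + A}{4 + A}}{4} = \frac{9 \left(3 + A\right)}{4 \left(4 + A\right)}$)
$\left(C{\left(4 \right)} + 20\right)^{2} \left(\left(- \frac{1}{3} - \frac{1}{-2}\right) - 6\right) = \left(\frac{9 \left(3 + 4\right)}{4 \left(4 + 4\right)} + 20\right)^{2} \left(\left(- \frac{1}{3} - \frac{1}{-2}\right) - 6\right) = \left(\frac{9}{4} \cdot \frac{1}{8} \cdot 7 + 20\right)^{2} \left(\left(\left(-1\right) \frac{1}{3} - - \frac{1}{2}\right) - 6\right) = \left(\frac{9}{4} \cdot \frac{1}{8} \cdot 7 + 20\right)^{2} \left(\left(- \frac{1}{3} + \frac{1}{2}\right) - 6\right) = \left(\frac{63}{32} + 20\right)^{2} \left(\frac{1}{6} - 6\right) = \left(\frac{703}{32}\right)^{2} \left(- \frac{35}{6}\right) = \frac{494209}{1024} \left(- \frac{35}{6}\right) = - \frac{17297315}{6144}$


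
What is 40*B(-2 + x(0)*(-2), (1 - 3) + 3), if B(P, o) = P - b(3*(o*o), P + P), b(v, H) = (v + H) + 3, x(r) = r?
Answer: -160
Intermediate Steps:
b(v, H) = 3 + H + v (b(v, H) = (H + v) + 3 = 3 + H + v)
B(P, o) = -3 - P - 3*o² (B(P, o) = P - (3 + (P + P) + 3*(o*o)) = P - (3 + 2*P + 3*o²) = P + (-3 - 3*o² - 2*P) = -3 - P - 3*o²)
40*B(-2 + x(0)*(-2), (1 - 3) + 3) = 40*(-3 - (-2 + 0*(-2)) - 3*((1 - 3) + 3)²) = 40*(-3 - (-2 + 0) - 3*(-2 + 3)²) = 40*(-3 - 1*(-2) - 3*1²) = 40*(-3 + 2 - 3*1) = 40*(-3 + 2 - 3) = 40*(-4) = -160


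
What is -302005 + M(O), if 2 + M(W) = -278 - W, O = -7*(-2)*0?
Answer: -302285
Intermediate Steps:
O = 0 (O = 14*0 = 0)
M(W) = -280 - W (M(W) = -2 + (-278 - W) = -280 - W)
-302005 + M(O) = -302005 + (-280 - 1*0) = -302005 + (-280 + 0) = -302005 - 280 = -302285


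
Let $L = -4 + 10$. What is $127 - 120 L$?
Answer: $-593$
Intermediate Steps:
$L = 6$
$127 - 120 L = 127 - 720 = -593$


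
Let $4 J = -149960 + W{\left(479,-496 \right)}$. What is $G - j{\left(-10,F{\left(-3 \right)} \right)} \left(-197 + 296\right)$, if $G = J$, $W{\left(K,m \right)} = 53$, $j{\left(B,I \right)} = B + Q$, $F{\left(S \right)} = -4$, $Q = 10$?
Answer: $- \frac{149907}{4} \approx -37477.0$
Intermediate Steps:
$j{\left(B,I \right)} = 10 + B$ ($j{\left(B,I \right)} = B + 10 = 10 + B$)
$J = - \frac{149907}{4}$ ($J = \frac{-149960 + 53}{4} = \frac{1}{4} \left(-149907\right) = - \frac{149907}{4} \approx -37477.0$)
$G = - \frac{149907}{4} \approx -37477.0$
$G - j{\left(-10,F{\left(-3 \right)} \right)} \left(-197 + 296\right) = - \frac{149907}{4} - \left(10 - 10\right) \left(-197 + 296\right) = - \frac{149907}{4} - 0 \cdot 99 = - \frac{149907}{4} - 0 = - \frac{149907}{4} + 0 = - \frac{149907}{4}$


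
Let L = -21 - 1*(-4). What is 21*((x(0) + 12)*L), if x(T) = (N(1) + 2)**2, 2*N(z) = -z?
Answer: -20349/4 ≈ -5087.3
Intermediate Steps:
L = -17 (L = -21 + 4 = -17)
N(z) = -z/2 (N(z) = (-z)/2 = -z/2)
x(T) = 9/4 (x(T) = (-1/2*1 + 2)**2 = (-1/2 + 2)**2 = (3/2)**2 = 9/4)
21*((x(0) + 12)*L) = 21*((9/4 + 12)*(-17)) = 21*((57/4)*(-17)) = 21*(-969/4) = -20349/4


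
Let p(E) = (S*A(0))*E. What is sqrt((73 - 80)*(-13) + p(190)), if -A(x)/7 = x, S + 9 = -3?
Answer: sqrt(91) ≈ 9.5394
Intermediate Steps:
S = -12 (S = -9 - 3 = -12)
A(x) = -7*x
p(E) = 0 (p(E) = (-(-84)*0)*E = (-12*0)*E = 0*E = 0)
sqrt((73 - 80)*(-13) + p(190)) = sqrt((73 - 80)*(-13) + 0) = sqrt(-7*(-13) + 0) = sqrt(91 + 0) = sqrt(91)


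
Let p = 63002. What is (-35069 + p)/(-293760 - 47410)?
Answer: -27933/341170 ≈ -0.081874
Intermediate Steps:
(-35069 + p)/(-293760 - 47410) = (-35069 + 63002)/(-293760 - 47410) = 27933/(-341170) = 27933*(-1/341170) = -27933/341170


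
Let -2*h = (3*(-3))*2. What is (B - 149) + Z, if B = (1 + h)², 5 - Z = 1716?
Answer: -1760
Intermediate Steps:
Z = -1711 (Z = 5 - 1*1716 = 5 - 1716 = -1711)
h = 9 (h = -3*(-3)*2/2 = -(-9)*2/2 = -½*(-18) = 9)
B = 100 (B = (1 + 9)² = 10² = 100)
(B - 149) + Z = (100 - 149) - 1711 = -49 - 1711 = -1760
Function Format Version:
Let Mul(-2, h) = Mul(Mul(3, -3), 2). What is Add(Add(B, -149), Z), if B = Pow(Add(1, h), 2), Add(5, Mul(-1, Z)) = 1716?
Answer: -1760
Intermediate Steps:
Z = -1711 (Z = Add(5, Mul(-1, 1716)) = Add(5, -1716) = -1711)
h = 9 (h = Mul(Rational(-1, 2), Mul(Mul(3, -3), 2)) = Mul(Rational(-1, 2), Mul(-9, 2)) = Mul(Rational(-1, 2), -18) = 9)
B = 100 (B = Pow(Add(1, 9), 2) = Pow(10, 2) = 100)
Add(Add(B, -149), Z) = Add(Add(100, -149), -1711) = Add(-49, -1711) = -1760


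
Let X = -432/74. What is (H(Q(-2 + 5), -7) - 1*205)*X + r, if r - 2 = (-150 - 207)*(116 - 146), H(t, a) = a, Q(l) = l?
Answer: 442136/37 ≈ 11950.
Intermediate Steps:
r = 10712 (r = 2 + (-150 - 207)*(116 - 146) = 2 - 357*(-30) = 2 + 10710 = 10712)
X = -216/37 (X = -432*1/74 = -216/37 ≈ -5.8378)
(H(Q(-2 + 5), -7) - 1*205)*X + r = (-7 - 1*205)*(-216/37) + 10712 = (-7 - 205)*(-216/37) + 10712 = -212*(-216/37) + 10712 = 45792/37 + 10712 = 442136/37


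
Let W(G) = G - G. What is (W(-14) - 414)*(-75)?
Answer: 31050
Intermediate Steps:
W(G) = 0
(W(-14) - 414)*(-75) = (0 - 414)*(-75) = -414*(-75) = 31050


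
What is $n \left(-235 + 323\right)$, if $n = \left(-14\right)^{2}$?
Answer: $17248$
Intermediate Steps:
$n = 196$
$n \left(-235 + 323\right) = 196 \left(-235 + 323\right) = 196 \cdot 88 = 17248$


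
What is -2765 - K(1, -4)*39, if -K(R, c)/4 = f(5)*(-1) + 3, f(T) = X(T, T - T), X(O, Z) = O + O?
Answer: -3857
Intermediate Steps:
X(O, Z) = 2*O
f(T) = 2*T
K(R, c) = 28 (K(R, c) = -4*((2*5)*(-1) + 3) = -4*(10*(-1) + 3) = -4*(-10 + 3) = -4*(-7) = 28)
-2765 - K(1, -4)*39 = -2765 - 28*39 = -2765 - 1*1092 = -2765 - 1092 = -3857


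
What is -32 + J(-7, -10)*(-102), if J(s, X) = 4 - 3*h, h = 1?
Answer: -134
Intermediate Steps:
J(s, X) = 1 (J(s, X) = 4 - 3*1 = 4 - 3 = 1)
-32 + J(-7, -10)*(-102) = -32 + 1*(-102) = -32 - 102 = -134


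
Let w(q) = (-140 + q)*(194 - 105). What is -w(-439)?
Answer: 51531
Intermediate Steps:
w(q) = -12460 + 89*q (w(q) = (-140 + q)*89 = -12460 + 89*q)
-w(-439) = -(-12460 + 89*(-439)) = -(-12460 - 39071) = -1*(-51531) = 51531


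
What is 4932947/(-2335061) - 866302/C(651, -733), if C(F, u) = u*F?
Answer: -331050433879/1114251413163 ≈ -0.29711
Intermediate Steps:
C(F, u) = F*u
4932947/(-2335061) - 866302/C(651, -733) = 4932947/(-2335061) - 866302/(651*(-733)) = 4932947*(-1/2335061) - 866302/(-477183) = -4932947/2335061 - 866302*(-1/477183) = -4932947/2335061 + 866302/477183 = -331050433879/1114251413163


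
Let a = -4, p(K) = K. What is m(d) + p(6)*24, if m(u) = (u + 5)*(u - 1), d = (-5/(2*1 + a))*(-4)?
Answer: 199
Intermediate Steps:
d = -10 (d = (-5/(2*1 - 4))*(-4) = (-5/(2 - 4))*(-4) = (-5/(-2))*(-4) = -½*(-5)*(-4) = (5/2)*(-4) = -10)
m(u) = (-1 + u)*(5 + u) (m(u) = (5 + u)*(-1 + u) = (-1 + u)*(5 + u))
m(d) + p(6)*24 = (-5 + (-10)² + 4*(-10)) + 6*24 = (-5 + 100 - 40) + 144 = 55 + 144 = 199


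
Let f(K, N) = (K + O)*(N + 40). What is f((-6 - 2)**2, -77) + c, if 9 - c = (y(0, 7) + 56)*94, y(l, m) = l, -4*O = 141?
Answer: -25275/4 ≈ -6318.8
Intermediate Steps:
O = -141/4 (O = -1/4*141 = -141/4 ≈ -35.250)
f(K, N) = (40 + N)*(-141/4 + K) (f(K, N) = (K - 141/4)*(N + 40) = (-141/4 + K)*(40 + N) = (40 + N)*(-141/4 + K))
c = -5255 (c = 9 - (0 + 56)*94 = 9 - 56*94 = 9 - 1*5264 = 9 - 5264 = -5255)
f((-6 - 2)**2, -77) + c = (-1410 + 40*(-6 - 2)**2 - 141/4*(-77) + (-6 - 2)**2*(-77)) - 5255 = (-1410 + 40*(-8)**2 + 10857/4 + (-8)**2*(-77)) - 5255 = (-1410 + 40*64 + 10857/4 + 64*(-77)) - 5255 = (-1410 + 2560 + 10857/4 - 4928) - 5255 = -4255/4 - 5255 = -25275/4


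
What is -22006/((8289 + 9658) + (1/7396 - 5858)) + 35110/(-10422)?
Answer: -805906775437/155305595565 ≈ -5.1892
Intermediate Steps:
-22006/((8289 + 9658) + (1/7396 - 5858)) + 35110/(-10422) = -22006/(17947 + (1/7396 - 5858)) + 35110*(-1/10422) = -22006/(17947 - 43325767/7396) - 17555/5211 = -22006/89410245/7396 - 17555/5211 = -22006*7396/89410245 - 17555/5211 = -162756376/89410245 - 17555/5211 = -805906775437/155305595565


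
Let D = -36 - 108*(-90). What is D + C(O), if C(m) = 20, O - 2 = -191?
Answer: 9704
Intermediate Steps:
O = -189 (O = 2 - 191 = -189)
D = 9684 (D = -36 + 9720 = 9684)
D + C(O) = 9684 + 20 = 9704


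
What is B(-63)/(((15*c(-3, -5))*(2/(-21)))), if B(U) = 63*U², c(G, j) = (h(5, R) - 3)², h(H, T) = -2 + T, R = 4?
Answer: -1750329/10 ≈ -1.7503e+5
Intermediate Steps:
c(G, j) = 1 (c(G, j) = ((-2 + 4) - 3)² = (2 - 3)² = (-1)² = 1)
B(-63)/(((15*c(-3, -5))*(2/(-21)))) = (63*(-63)²)/(((15*1)*(2/(-21)))) = (63*3969)/((15*(2*(-1/21)))) = 250047/((15*(-2/21))) = 250047/(-10/7) = 250047*(-7/10) = -1750329/10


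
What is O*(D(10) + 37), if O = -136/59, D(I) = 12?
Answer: -6664/59 ≈ -112.95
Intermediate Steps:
O = -136/59 (O = -136*1/59 = -136/59 ≈ -2.3051)
O*(D(10) + 37) = -136*(12 + 37)/59 = -136/59*49 = -6664/59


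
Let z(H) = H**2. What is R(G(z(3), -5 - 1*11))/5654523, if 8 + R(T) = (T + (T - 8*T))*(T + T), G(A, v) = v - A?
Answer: -7508/5654523 ≈ -0.0013278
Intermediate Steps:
R(T) = -8 - 12*T**2 (R(T) = -8 + (T + (T - 8*T))*(T + T) = -8 + (T - 7*T)*(2*T) = -8 + (-6*T)*(2*T) = -8 - 12*T**2)
R(G(z(3), -5 - 1*11))/5654523 = (-8 - 12*((-5 - 1*11) - 1*3**2)**2)/5654523 = (-8 - 12*((-5 - 11) - 1*9)**2)*(1/5654523) = (-8 - 12*(-16 - 9)**2)*(1/5654523) = (-8 - 12*(-25)**2)*(1/5654523) = (-8 - 12*625)*(1/5654523) = (-8 - 7500)*(1/5654523) = -7508*1/5654523 = -7508/5654523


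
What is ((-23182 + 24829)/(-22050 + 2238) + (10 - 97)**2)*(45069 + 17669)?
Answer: 949717413/2 ≈ 4.7486e+8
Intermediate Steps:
((-23182 + 24829)/(-22050 + 2238) + (10 - 97)**2)*(45069 + 17669) = (1647/(-19812) + (-87)**2)*62738 = (1647*(-1/19812) + 7569)*62738 = (-549/6604 + 7569)*62738 = (49985127/6604)*62738 = 949717413/2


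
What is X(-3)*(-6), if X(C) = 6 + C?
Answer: -18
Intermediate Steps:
X(-3)*(-6) = (6 - 3)*(-6) = 3*(-6) = -18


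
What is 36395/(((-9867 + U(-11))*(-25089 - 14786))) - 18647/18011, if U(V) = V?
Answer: -50649122389/48925980950 ≈ -1.0352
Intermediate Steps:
36395/(((-9867 + U(-11))*(-25089 - 14786))) - 18647/18011 = 36395/(((-9867 - 11)*(-25089 - 14786))) - 18647/18011 = 36395/((-9878*(-39875))) - 18647*1/18011 = 36395/393885250 - 18647/18011 = 36395*(1/393885250) - 18647/18011 = 251/2716450 - 18647/18011 = -50649122389/48925980950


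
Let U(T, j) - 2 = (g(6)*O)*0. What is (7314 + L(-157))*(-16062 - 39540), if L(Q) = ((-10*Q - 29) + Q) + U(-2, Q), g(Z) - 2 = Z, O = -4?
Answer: -483737400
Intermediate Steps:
g(Z) = 2 + Z
U(T, j) = 2 (U(T, j) = 2 + ((2 + 6)*(-4))*0 = 2 + (8*(-4))*0 = 2 - 32*0 = 2 + 0 = 2)
L(Q) = -27 - 9*Q (L(Q) = ((-10*Q - 29) + Q) + 2 = ((-29 - 10*Q) + Q) + 2 = (-29 - 9*Q) + 2 = -27 - 9*Q)
(7314 + L(-157))*(-16062 - 39540) = (7314 + (-27 - 9*(-157)))*(-16062 - 39540) = (7314 + (-27 + 1413))*(-55602) = (7314 + 1386)*(-55602) = 8700*(-55602) = -483737400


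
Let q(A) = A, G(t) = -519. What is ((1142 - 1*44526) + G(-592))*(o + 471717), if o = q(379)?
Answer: -20726430688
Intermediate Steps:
o = 379
((1142 - 1*44526) + G(-592))*(o + 471717) = ((1142 - 1*44526) - 519)*(379 + 471717) = ((1142 - 44526) - 519)*472096 = (-43384 - 519)*472096 = -43903*472096 = -20726430688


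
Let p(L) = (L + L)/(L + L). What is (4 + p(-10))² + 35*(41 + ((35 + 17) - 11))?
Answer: 2895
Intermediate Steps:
p(L) = 1 (p(L) = (2*L)/((2*L)) = (2*L)*(1/(2*L)) = 1)
(4 + p(-10))² + 35*(41 + ((35 + 17) - 11)) = (4 + 1)² + 35*(41 + ((35 + 17) - 11)) = 5² + 35*(41 + (52 - 11)) = 25 + 35*(41 + 41) = 25 + 35*82 = 25 + 2870 = 2895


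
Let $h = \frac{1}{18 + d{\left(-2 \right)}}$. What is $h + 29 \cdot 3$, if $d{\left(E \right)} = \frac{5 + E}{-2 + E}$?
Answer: $\frac{6007}{69} \approx 87.058$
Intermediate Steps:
$d{\left(E \right)} = \frac{5 + E}{-2 + E}$
$h = \frac{4}{69}$ ($h = \frac{1}{18 + \frac{5 - 2}{-2 - 2}} = \frac{1}{18 + \frac{1}{-4} \cdot 3} = \frac{1}{18 - \frac{3}{4}} = \frac{1}{\frac{69}{4}} = \frac{4}{69} \approx 0.057971$)
$h + 29 \cdot 3 = \frac{4}{69} + 29 \cdot 3 = \frac{4}{69} + 87 = \frac{6007}{69}$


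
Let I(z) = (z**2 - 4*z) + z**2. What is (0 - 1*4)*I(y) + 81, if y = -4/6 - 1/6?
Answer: 559/9 ≈ 62.111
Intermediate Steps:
y = -5/6 (y = -4*1/6 - 1*1/6 = -2/3 - 1/6 = -5/6 ≈ -0.83333)
I(z) = -4*z + 2*z**2
(0 - 1*4)*I(y) + 81 = (0 - 1*4)*(2*(-5/6)*(-2 - 5/6)) + 81 = (0 - 4)*(2*(-5/6)*(-17/6)) + 81 = -4*85/18 + 81 = -170/9 + 81 = 559/9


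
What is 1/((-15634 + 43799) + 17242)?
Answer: 1/45407 ≈ 2.2023e-5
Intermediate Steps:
1/((-15634 + 43799) + 17242) = 1/(28165 + 17242) = 1/45407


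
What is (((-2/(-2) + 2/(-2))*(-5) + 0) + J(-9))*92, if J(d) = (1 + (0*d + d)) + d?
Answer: -1564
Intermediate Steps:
J(d) = 1 + 2*d (J(d) = (1 + (0 + d)) + d = (1 + d) + d = 1 + 2*d)
(((-2/(-2) + 2/(-2))*(-5) + 0) + J(-9))*92 = (((-2/(-2) + 2/(-2))*(-5) + 0) + (1 + 2*(-9)))*92 = (((-2*(-½) + 2*(-½))*(-5) + 0) + (1 - 18))*92 = (((1 - 1)*(-5) + 0) - 17)*92 = ((0*(-5) + 0) - 17)*92 = ((0 + 0) - 17)*92 = (0 - 17)*92 = -17*92 = -1564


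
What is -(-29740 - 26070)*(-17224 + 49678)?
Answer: 1811257740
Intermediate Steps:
-(-29740 - 26070)*(-17224 + 49678) = -(-55810)*32454 = -1*(-1811257740) = 1811257740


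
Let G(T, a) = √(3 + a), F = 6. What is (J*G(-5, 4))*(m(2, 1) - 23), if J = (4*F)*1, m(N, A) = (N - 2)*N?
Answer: -552*√7 ≈ -1460.5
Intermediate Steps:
m(N, A) = N*(-2 + N) (m(N, A) = (-2 + N)*N = N*(-2 + N))
J = 24 (J = (4*6)*1 = 24*1 = 24)
(J*G(-5, 4))*(m(2, 1) - 23) = (24*√(3 + 4))*(2*(-2 + 2) - 23) = (24*√7)*(2*0 - 23) = (24*√7)*(0 - 23) = (24*√7)*(-23) = -552*√7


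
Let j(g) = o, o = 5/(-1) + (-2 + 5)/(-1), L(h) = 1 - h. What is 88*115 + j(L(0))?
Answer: 10112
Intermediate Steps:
o = -8 (o = 5*(-1) + 3*(-1) = -5 - 3 = -8)
j(g) = -8
88*115 + j(L(0)) = 88*115 - 8 = 10120 - 8 = 10112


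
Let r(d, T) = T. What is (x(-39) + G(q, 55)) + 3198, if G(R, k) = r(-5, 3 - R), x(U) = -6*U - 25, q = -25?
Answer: 3435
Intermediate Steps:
x(U) = -25 - 6*U
G(R, k) = 3 - R
(x(-39) + G(q, 55)) + 3198 = ((-25 - 6*(-39)) + (3 - 1*(-25))) + 3198 = ((-25 + 234) + (3 + 25)) + 3198 = (209 + 28) + 3198 = 237 + 3198 = 3435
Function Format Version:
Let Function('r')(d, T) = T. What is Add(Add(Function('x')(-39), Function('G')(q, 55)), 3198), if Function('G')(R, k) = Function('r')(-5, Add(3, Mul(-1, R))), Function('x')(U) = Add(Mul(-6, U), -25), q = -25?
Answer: 3435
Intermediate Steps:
Function('x')(U) = Add(-25, Mul(-6, U))
Function('G')(R, k) = Add(3, Mul(-1, R))
Add(Add(Function('x')(-39), Function('G')(q, 55)), 3198) = Add(Add(Add(-25, Mul(-6, -39)), Add(3, Mul(-1, -25))), 3198) = Add(Add(Add(-25, 234), Add(3, 25)), 3198) = Add(Add(209, 28), 3198) = Add(237, 3198) = 3435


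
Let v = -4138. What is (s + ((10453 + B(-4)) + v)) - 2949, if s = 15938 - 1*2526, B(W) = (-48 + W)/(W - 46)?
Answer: 419476/25 ≈ 16779.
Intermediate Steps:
B(W) = (-48 + W)/(-46 + W)
s = 13412 (s = 15938 - 2526 = 13412)
(s + ((10453 + B(-4)) + v)) - 2949 = (13412 + ((10453 + (-48 - 4)/(-46 - 4)) - 4138)) - 2949 = (13412 + ((10453 - 52/(-50)) - 4138)) - 2949 = (13412 + ((10453 - 1/50*(-52)) - 4138)) - 2949 = (13412 + ((10453 + 26/25) - 4138)) - 2949 = (13412 + (261351/25 - 4138)) - 2949 = (13412 + 157901/25) - 2949 = 493201/25 - 2949 = 419476/25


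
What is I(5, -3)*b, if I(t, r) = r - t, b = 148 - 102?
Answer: -368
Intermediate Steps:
b = 46
I(5, -3)*b = (-3 - 1*5)*46 = (-3 - 5)*46 = -8*46 = -368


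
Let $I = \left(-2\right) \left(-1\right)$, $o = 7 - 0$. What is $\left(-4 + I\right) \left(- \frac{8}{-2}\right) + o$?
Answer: $-1$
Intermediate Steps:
$o = 7$ ($o = 7 + 0 = 7$)
$I = 2$
$\left(-4 + I\right) \left(- \frac{8}{-2}\right) + o = \left(-4 + 2\right) \left(- \frac{8}{-2}\right) + 7 = - 2 \left(\left(-8\right) \left(- \frac{1}{2}\right)\right) + 7 = \left(-2\right) 4 + 7 = -8 + 7 = -1$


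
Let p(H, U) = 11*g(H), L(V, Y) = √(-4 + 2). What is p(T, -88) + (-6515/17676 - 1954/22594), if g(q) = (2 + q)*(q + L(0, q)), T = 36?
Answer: 3004780627649/199685772 + 418*I*√2 ≈ 15048.0 + 591.14*I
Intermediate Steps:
L(V, Y) = I*√2 (L(V, Y) = √(-2) = I*√2)
g(q) = (2 + q)*(q + I*√2)
p(H, U) = 11*H² + 22*H + 22*I*√2 + 11*I*H*√2 (p(H, U) = 11*(H² + 2*H + 2*I*√2 + I*H*√2) = 11*H² + 22*H + 22*I*√2 + 11*I*H*√2)
p(T, -88) + (-6515/17676 - 1954/22594) = (11*36² + 22*36 + 22*I*√2 + 11*I*36*√2) + (-6515/17676 - 1954/22594) = (11*1296 + 792 + 22*I*√2 + 396*I*√2) + (-6515*1/17676 - 1954*1/22594) = (14256 + 792 + 22*I*√2 + 396*I*√2) + (-6515/17676 - 977/11297) = (15048 + 418*I*√2) - 90869407/199685772 = 3004780627649/199685772 + 418*I*√2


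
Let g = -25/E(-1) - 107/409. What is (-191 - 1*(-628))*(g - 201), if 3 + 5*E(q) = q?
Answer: -121546743/1636 ≈ -74295.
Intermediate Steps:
E(q) = -⅗ + q/5
g = 50697/1636 (g = -25/(-⅗ + (⅕)*(-1)) - 107/409 = -25/(-⅗ - ⅕) - 107*1/409 = -25/(-⅘) - 107/409 = -25*(-5/4) - 107/409 = 125/4 - 107/409 = 50697/1636 ≈ 30.988)
(-191 - 1*(-628))*(g - 201) = (-191 - 1*(-628))*(50697/1636 - 201) = (-191 + 628)*(-278139/1636) = 437*(-278139/1636) = -121546743/1636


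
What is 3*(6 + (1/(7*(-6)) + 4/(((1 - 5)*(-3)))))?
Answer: 265/14 ≈ 18.929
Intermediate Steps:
3*(6 + (1/(7*(-6)) + 4/(((1 - 5)*(-3))))) = 3*(6 + ((⅐)*(-⅙) + 4/((-4*(-3))))) = 3*(6 + (-1/42 + 4/12)) = 3*(6 + (-1/42 + 4*(1/12))) = 3*(6 + (-1/42 + ⅓)) = 3*(6 + 13/42) = 3*(265/42) = 265/14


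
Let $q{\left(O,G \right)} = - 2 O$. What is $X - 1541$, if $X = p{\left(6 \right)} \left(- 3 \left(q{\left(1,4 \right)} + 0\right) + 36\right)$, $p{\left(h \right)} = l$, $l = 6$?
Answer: $-1289$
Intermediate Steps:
$p{\left(h \right)} = 6$
$X = 252$ ($X = 6 \left(- 3 \left(\left(-2\right) 1 + 0\right) + 36\right) = 6 \left(- 3 \left(-2 + 0\right) + 36\right) = 6 \left(\left(-3\right) \left(-2\right) + 36\right) = 6 \left(6 + 36\right) = 6 \cdot 42 = 252$)
$X - 1541 = 252 - 1541 = -1289$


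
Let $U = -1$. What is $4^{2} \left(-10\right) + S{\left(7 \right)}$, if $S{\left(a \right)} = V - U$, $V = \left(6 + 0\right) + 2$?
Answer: $-151$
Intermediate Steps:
$V = 8$ ($V = 6 + 2 = 8$)
$S{\left(a \right)} = 9$ ($S{\left(a \right)} = 8 - -1 = 8 + 1 = 9$)
$4^{2} \left(-10\right) + S{\left(7 \right)} = 4^{2} \left(-10\right) + 9 = 16 \left(-10\right) + 9 = -160 + 9 = -151$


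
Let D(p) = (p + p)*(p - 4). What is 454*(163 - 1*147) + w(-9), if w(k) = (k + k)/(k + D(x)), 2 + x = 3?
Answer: 36326/5 ≈ 7265.2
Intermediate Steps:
x = 1 (x = -2 + 3 = 1)
D(p) = 2*p*(-4 + p) (D(p) = (2*p)*(-4 + p) = 2*p*(-4 + p))
w(k) = 2*k/(-6 + k) (w(k) = (k + k)/(k + 2*1*(-4 + 1)) = (2*k)/(k + 2*1*(-3)) = (2*k)/(k - 6) = (2*k)/(-6 + k) = 2*k/(-6 + k))
454*(163 - 1*147) + w(-9) = 454*(163 - 1*147) + 2*(-9)/(-6 - 9) = 454*(163 - 147) + 2*(-9)/(-15) = 454*16 + 2*(-9)*(-1/15) = 7264 + 6/5 = 36326/5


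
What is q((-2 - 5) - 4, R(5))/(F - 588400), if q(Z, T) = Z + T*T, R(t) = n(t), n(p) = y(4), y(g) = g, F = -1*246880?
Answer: -1/167056 ≈ -5.9860e-6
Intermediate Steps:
F = -246880
n(p) = 4
R(t) = 4
q(Z, T) = Z + T**2
q((-2 - 5) - 4, R(5))/(F - 588400) = (((-2 - 5) - 4) + 4**2)/(-246880 - 588400) = ((-7 - 4) + 16)/(-835280) = (-11 + 16)*(-1/835280) = 5*(-1/835280) = -1/167056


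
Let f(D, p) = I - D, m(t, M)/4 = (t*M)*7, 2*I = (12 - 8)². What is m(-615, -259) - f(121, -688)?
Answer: 4460093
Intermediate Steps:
I = 8 (I = (12 - 8)²/2 = (½)*4² = (½)*16 = 8)
m(t, M) = 28*M*t (m(t, M) = 4*((t*M)*7) = 4*((M*t)*7) = 4*(7*M*t) = 28*M*t)
f(D, p) = 8 - D
m(-615, -259) - f(121, -688) = 28*(-259)*(-615) - (8 - 1*121) = 4459980 - (8 - 121) = 4459980 - 1*(-113) = 4459980 + 113 = 4460093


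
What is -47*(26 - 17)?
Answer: -423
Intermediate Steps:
-47*(26 - 17) = -47*9 = -423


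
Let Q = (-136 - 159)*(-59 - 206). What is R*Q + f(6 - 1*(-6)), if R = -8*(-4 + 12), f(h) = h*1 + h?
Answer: -5003176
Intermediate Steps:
Q = 78175 (Q = -295*(-265) = 78175)
f(h) = 2*h (f(h) = h + h = 2*h)
R = -64 (R = -8*8 = -64)
R*Q + f(6 - 1*(-6)) = -64*78175 + 2*(6 - 1*(-6)) = -5003200 + 2*(6 + 6) = -5003200 + 2*12 = -5003200 + 24 = -5003176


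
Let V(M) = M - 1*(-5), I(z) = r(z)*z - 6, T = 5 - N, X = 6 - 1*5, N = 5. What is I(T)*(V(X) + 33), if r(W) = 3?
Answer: -234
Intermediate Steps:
X = 1 (X = 6 - 5 = 1)
T = 0 (T = 5 - 1*5 = 5 - 5 = 0)
I(z) = -6 + 3*z (I(z) = 3*z - 6 = -6 + 3*z)
V(M) = 5 + M (V(M) = M + 5 = 5 + M)
I(T)*(V(X) + 33) = (-6 + 3*0)*((5 + 1) + 33) = (-6 + 0)*(6 + 33) = -6*39 = -234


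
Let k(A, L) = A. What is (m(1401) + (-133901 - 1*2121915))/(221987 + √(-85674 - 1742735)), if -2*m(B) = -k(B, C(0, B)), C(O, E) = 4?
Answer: -1001212648997/98560113156 + 4510231*I*√1828409/98560113156 ≈ -10.158 + 0.061878*I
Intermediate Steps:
m(B) = B/2 (m(B) = -(-1)*B/2 = B/2)
(m(1401) + (-133901 - 1*2121915))/(221987 + √(-85674 - 1742735)) = ((½)*1401 + (-133901 - 1*2121915))/(221987 + √(-85674 - 1742735)) = (1401/2 + (-133901 - 2121915))/(221987 + √(-1828409)) = (1401/2 - 2255816)/(221987 + I*√1828409) = -4510231/(2*(221987 + I*√1828409))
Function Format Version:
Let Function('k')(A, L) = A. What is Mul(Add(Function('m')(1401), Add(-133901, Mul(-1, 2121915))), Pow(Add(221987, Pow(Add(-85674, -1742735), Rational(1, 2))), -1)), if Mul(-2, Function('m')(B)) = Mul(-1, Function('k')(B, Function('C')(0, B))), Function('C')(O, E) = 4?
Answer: Add(Rational(-1001212648997, 98560113156), Mul(Rational(4510231, 98560113156), I, Pow(1828409, Rational(1, 2)))) ≈ Add(-10.158, Mul(0.061878, I))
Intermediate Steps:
Function('m')(B) = Mul(Rational(1, 2), B) (Function('m')(B) = Mul(Rational(-1, 2), Mul(-1, B)) = Mul(Rational(1, 2), B))
Mul(Add(Function('m')(1401), Add(-133901, Mul(-1, 2121915))), Pow(Add(221987, Pow(Add(-85674, -1742735), Rational(1, 2))), -1)) = Mul(Add(Mul(Rational(1, 2), 1401), Add(-133901, Mul(-1, 2121915))), Pow(Add(221987, Pow(Add(-85674, -1742735), Rational(1, 2))), -1)) = Mul(Add(Rational(1401, 2), Add(-133901, -2121915)), Pow(Add(221987, Pow(-1828409, Rational(1, 2))), -1)) = Mul(Add(Rational(1401, 2), -2255816), Pow(Add(221987, Mul(I, Pow(1828409, Rational(1, 2)))), -1)) = Mul(Rational(-4510231, 2), Pow(Add(221987, Mul(I, Pow(1828409, Rational(1, 2)))), -1))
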